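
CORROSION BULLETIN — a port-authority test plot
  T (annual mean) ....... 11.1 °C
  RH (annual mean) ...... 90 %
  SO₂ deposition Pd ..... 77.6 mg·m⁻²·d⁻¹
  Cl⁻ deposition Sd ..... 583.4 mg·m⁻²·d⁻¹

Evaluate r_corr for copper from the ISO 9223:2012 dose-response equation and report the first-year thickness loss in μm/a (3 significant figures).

copper: T>10 °C ⇒ hinge -0.080·(11.1−10) = -0.0880
  Pd branch = 0.0053·Pd^0.26·e^(0.059·RH+f) = 3.045 μm/a
  Cl⁻ term: 0.01025·583.4^0.27·exp(0.036·90+0.049·11.1) = 2.517
  sum: 3.045 + 2.517 → r_corr = 5.561 μm/a

r_corr = 5.56 μm/a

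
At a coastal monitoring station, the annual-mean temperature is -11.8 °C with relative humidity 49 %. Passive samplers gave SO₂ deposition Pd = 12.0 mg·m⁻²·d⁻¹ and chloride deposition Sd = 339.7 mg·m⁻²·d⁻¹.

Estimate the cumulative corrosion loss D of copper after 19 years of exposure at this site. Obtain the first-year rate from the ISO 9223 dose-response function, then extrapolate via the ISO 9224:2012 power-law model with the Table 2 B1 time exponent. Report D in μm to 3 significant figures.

D(19) = 1.24 μm

copper: temperature factor f = +0.126·(-21.8) = -2.7468
  sulphur-dioxide contribution → 0.01168 μm/a
  chloride contribution → 0.1618 μm/a
  total first-year rate 0.1735 μm/a
ISO 9224: D(t) = r_corr · t^b with b = 0.667 (copper, B1)
  D(19) = 0.1735 × 19^0.667 = 0.1735 × 7.127 = 1.237 μm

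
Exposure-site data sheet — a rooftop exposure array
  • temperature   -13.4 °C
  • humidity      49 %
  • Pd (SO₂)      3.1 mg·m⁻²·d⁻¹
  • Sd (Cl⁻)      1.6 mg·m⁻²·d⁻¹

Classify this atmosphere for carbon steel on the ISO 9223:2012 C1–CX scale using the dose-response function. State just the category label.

C1

carbon steel: T≤10 °C ⇒ hinge +0.150·(-13.4−10) = -3.5100
  Pd branch = 1.77·Pd^0.52·e^(0.02·RH+f) = 0.2539 μm/a
  Sd branch = 0.102·Sd^0.62·e^(0.033·RH+0.04·T) = 0.4024 μm/a
  sum: 0.2539 + 0.4024 → r_corr = 0.6563 μm/a
0.656 μm/a falls in (0, 1.3] for carbon steel → category C1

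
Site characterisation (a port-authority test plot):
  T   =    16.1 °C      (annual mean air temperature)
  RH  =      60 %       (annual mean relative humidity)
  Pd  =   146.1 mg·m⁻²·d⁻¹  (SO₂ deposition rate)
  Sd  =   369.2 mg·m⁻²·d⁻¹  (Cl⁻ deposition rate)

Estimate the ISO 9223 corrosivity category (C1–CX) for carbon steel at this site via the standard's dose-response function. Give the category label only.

carbon steel: temperature factor f = -0.054·(6.1) = -0.3294
  sulphur-dioxide contribution → 56.45 μm/a
  chloride contribution → 54.94 μm/a
  total first-year rate 111.4 μm/a
ISO 9223 Table 2 (carbon steel): 80 < 111 ≤ 200 μm/a ⇒ C5

C5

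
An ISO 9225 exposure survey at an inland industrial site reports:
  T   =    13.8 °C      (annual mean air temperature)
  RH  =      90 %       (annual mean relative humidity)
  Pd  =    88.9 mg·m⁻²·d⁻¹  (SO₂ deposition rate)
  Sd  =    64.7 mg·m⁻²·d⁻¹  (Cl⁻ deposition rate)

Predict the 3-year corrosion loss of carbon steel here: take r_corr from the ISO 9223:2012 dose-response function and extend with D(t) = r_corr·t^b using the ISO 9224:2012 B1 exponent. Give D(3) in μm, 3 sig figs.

D(3) = 241 μm

carbon steel: temperature factor f = -0.054·(3.8) = -0.2052
  SO₂ term: 1.77·88.9^0.52·exp(0.02·90-0.2052) = 89.95
  Sd branch = 0.102·Sd^0.62·e^(0.033·RH+0.04·T) = 45.81 μm/a
  r_corr = 89.95 + 45.81 = 135.8 μm/a
ISO 9224: D(t) = r_corr · t^b with b = 0.523 (carbon steel, B1)
  D(3) = 135.8 × 3^0.523 = 135.8 × 1.776 = 241.2 μm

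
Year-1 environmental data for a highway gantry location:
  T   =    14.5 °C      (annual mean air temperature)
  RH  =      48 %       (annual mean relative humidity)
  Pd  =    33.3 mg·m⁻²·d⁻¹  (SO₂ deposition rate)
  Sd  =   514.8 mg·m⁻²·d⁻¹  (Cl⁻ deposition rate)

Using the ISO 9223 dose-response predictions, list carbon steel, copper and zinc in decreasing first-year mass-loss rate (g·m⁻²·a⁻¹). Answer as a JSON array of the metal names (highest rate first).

carbon steel: temperature factor f = -0.054·(4.5) = -0.2430
  SO₂ term: 1.77·33.3^0.52·exp(0.02·48-0.2430) = 22.44
  Sd branch = 0.102·Sd^0.62·e^(0.033·RH+0.04·T) = 42.62 μm/a
  r_corr = 22.44 + 42.62 = 65.06 μm/a
  mass loss = 65.06 μm/a × 7.85 g/cm³ = 510.7 g·m⁻²·a⁻¹
copper: T>10 °C ⇒ hinge -0.080·(14.5−10) = -0.3600
  SO₂ term: 0.0053·33.3^0.26·exp(0.059·48-0.3600) = 0.1562
  Cl⁻ term: 0.01025·514.8^0.27·exp(0.036·48+0.049·14.5) = 0.6337
  sum: 0.1562 + 0.6337 → r_corr = 0.7899 μm/a
  mass loss = 0.7899 μm/a × 8.96 g/cm³ = 7.078 g·m⁻²·a⁻¹
zinc: T>10 °C ⇒ hinge -0.071·(14.5−10) = -0.3195
  SO₂ term: 0.0129·33.3^0.44·exp(0.046·48-0.3195) = 0.3987
  Cl⁻ term: 0.0175·514.8^0.57·exp(0.008·48+0.085·14.5) = 3.095
  sum: 0.3987 + 3.095 → r_corr = 3.494 μm/a
  mass loss = 3.494 μm/a × 7.14 g/cm³ = 24.95 g·m⁻²·a⁻¹
Ordering by g·m⁻²·a⁻¹: carbon steel (511) > zinc (24.9) > copper (7.08)

["carbon steel", "zinc", "copper"]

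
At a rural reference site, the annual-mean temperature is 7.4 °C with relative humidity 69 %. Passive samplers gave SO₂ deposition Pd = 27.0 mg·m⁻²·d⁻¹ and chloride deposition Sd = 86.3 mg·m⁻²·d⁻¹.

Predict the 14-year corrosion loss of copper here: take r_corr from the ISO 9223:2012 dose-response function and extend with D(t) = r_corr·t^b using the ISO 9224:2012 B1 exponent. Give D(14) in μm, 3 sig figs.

copper: temperature factor f = +0.126·(-2.6) = -0.3276
  SO₂ term: 0.0053·27.0^0.26·exp(0.059·69-0.3276) = 0.5274
  Sd branch = 0.01025·Sd^0.27·e^(0.036·RH+0.049·T) = 0.5884 μm/a
  sum: 0.5274 + 0.5884 → r_corr = 1.116 μm/a
ISO 9224: D(t) = r_corr · t^b with b = 0.667 (copper, B1)
  D(14) = 1.116 × 14^0.667 = 1.116 × 5.814 = 6.488 μm

D(14) = 6.49 μm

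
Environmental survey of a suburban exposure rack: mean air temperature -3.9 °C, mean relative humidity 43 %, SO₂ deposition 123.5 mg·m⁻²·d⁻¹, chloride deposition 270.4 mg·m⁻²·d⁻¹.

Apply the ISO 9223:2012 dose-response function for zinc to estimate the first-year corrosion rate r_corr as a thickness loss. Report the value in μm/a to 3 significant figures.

r_corr = 0.889 μm/a

zinc: temperature factor f = +0.038·(-13.9) = -0.5282
  SO₂ term: 0.0129·123.5^0.44·exp(0.046·43-0.5282) = 0.4577
  Sd branch = 0.0175·Sd^0.57·e^(0.008·RH+0.085·T) = 0.4312 μm/a
  r_corr = 0.4577 + 0.4312 = 0.8889 μm/a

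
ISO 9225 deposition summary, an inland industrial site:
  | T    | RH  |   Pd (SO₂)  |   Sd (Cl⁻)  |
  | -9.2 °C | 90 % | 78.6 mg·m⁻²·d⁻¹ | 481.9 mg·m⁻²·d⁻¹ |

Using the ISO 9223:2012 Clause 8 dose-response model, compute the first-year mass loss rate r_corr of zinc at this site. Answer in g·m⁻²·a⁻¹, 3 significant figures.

r_corr = 23.0 g·m⁻²·a⁻¹

zinc: f(T) = +0.038·(T−10) [T≤10 °C] = -0.7296
  Pd branch = 0.0129·Pd^0.44·e^(0.046·RH+f) = 2.665 μm/a
  Sd branch = 0.0175·Sd^0.57·e^(0.008·RH+0.085·T) = 0.5564 μm/a
  sum: 2.665 + 0.5564 → r_corr = 3.221 μm/a
Convert to mass loss: 3.221 μm/a × 7.14 g/cm³ = 23 g·m⁻²·a⁻¹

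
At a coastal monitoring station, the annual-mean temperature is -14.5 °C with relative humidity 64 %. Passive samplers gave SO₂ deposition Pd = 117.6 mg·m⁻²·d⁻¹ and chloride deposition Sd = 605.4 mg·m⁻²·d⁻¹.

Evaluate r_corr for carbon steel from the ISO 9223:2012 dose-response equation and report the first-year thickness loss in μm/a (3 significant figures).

carbon steel: temperature factor f = +0.150·(-24.5) = -3.6750
  sulphur-dioxide contribution → 1.925 μm/a
  chloride contribution → 25.05 μm/a
  total first-year rate 26.97 μm/a

r_corr = 27.0 μm/a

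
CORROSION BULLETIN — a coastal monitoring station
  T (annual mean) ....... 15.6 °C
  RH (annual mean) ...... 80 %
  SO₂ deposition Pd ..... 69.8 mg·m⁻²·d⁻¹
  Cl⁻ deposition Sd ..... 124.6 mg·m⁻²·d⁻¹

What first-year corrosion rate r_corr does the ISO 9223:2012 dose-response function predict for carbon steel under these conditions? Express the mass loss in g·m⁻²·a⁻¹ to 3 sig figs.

carbon steel: temperature factor f = -0.054·(5.6) = -0.3024
  sulphur-dioxide contribution → 58.93 μm/a
  chloride contribution → 53.13 μm/a
  ⇒ r_corr(carbon steel) = 112.1 μm/a
Convert to mass loss: 112.1 μm/a × 7.85 g/cm³ = 879.7 g·m⁻²·a⁻¹

r_corr = 880 g·m⁻²·a⁻¹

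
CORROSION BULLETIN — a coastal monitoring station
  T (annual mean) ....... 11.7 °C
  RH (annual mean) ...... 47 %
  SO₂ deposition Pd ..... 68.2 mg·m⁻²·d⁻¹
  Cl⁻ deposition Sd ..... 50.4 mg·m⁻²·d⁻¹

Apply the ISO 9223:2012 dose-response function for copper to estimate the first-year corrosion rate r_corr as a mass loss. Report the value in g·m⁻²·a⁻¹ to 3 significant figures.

copper: f(T) = -0.080·(T−10) [T>10 °C] = -0.1360
  SO₂ term: 0.0053·68.2^0.26·exp(0.059·47-0.1360) = 0.222
  Sd branch = 0.01025·Sd^0.27·e^(0.036·RH+0.049·T) = 0.2846 μm/a
  sum: 0.222 + 0.2846 → r_corr = 0.5065 μm/a
Convert to mass loss: 0.5065 μm/a × 8.96 g/cm³ = 4.539 g·m⁻²·a⁻¹

r_corr = 4.54 g·m⁻²·a⁻¹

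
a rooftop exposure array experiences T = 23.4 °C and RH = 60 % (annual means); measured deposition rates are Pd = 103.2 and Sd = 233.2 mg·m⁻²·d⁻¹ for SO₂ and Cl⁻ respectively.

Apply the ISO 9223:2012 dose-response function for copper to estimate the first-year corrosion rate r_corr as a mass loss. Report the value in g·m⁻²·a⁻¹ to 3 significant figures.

copper: f(T) = -0.080·(T−10) [T>10 °C] = -1.0720
  Pd branch = 0.0053·Pd^0.26·e^(0.059·RH+f) = 0.2088 μm/a
  Cl⁻ term: 0.01025·233.2^0.27·exp(0.036·60+0.049·23.4) = 1.219
  r_corr = 0.2088 + 1.219 = 1.428 μm/a
Convert to mass loss: 1.428 μm/a × 8.96 g/cm³ = 12.79 g·m⁻²·a⁻¹

r_corr = 12.8 g·m⁻²·a⁻¹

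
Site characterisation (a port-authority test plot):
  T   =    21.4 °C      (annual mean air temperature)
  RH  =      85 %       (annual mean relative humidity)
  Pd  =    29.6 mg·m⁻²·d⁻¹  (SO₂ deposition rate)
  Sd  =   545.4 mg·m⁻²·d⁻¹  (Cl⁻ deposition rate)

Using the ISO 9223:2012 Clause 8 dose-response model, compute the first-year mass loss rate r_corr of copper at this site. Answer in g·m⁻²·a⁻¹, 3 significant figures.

r_corr = 37.6 g·m⁻²·a⁻¹

copper: T>10 °C ⇒ hinge -0.080·(21.4−10) = -0.9120
  SO₂ term: 0.0053·29.6^0.26·exp(0.059·85-0.9120) = 0.774
  Cl⁻ term: 0.01025·545.4^0.27·exp(0.036·85+0.049·21.4) = 3.42
  r_corr = 0.774 + 3.42 = 4.194 μm/a
Convert to mass loss: 4.194 μm/a × 8.96 g/cm³ = 37.57 g·m⁻²·a⁻¹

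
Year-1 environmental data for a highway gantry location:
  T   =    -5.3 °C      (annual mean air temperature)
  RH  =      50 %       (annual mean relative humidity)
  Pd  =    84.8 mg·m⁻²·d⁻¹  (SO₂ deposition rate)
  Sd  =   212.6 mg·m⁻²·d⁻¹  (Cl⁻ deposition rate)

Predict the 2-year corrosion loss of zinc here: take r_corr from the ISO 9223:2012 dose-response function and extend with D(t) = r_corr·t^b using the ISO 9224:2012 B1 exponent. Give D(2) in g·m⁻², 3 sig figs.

zinc: temperature factor f = +0.038·(-15.3) = -0.5814
  Pd branch = 0.0129·Pd^0.44·e^(0.046·RH+f) = 0.5075 μm/a
  Cl⁻ term: 0.0175·212.6^0.57·exp(0.008·50+0.085·-5.3) = 0.353
  sum: 0.5075 + 0.353 → r_corr = 0.8606 μm/a
Long-term exponent b (ISO 9224 Table 2, B1) = 0.813
  D(2) = 0.8606 × 2^0.813 = 0.8606 × 1.757 = 1.512 μm
  Mass loss = 1.512 μm × 7.14 g/cm³ = 10.79 g·m⁻²

D(2) = 10.8 g·m⁻²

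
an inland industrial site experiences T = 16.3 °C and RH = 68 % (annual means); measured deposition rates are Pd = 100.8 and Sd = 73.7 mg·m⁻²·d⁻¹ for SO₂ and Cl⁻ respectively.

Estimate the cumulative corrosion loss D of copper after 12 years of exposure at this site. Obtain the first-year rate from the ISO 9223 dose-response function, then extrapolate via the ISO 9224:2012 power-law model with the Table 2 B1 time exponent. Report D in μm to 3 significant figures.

copper: T>10 °C ⇒ hinge -0.080·(16.3−10) = -0.5040
  sulphur-dioxide contribution → 0.5871 μm/a
  chloride contribution → 0.8413 μm/a
  total first-year rate 1.428 μm/a
Long-term exponent b (ISO 9224 Table 2, B1) = 0.667
  D(12) = 1.428 × 12^0.667 = 1.428 × 5.246 = 7.493 μm

D(12) = 7.49 μm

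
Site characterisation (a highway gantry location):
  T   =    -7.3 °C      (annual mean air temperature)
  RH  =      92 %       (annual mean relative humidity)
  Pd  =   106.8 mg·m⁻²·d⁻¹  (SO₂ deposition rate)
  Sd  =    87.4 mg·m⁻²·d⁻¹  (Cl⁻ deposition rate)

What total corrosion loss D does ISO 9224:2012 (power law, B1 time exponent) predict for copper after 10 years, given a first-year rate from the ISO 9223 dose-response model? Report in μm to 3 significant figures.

D(10) = 5.19 μm

copper: f(T) = +0.126·(T−10) [T≤10 °C] = -2.1798
  Pd branch = 0.0053·Pd^0.26·e^(0.059·RH+f) = 0.4596 μm/a
  Sd branch = 0.01025·Sd^0.27·e^(0.036·RH+0.049·T) = 0.6576 μm/a
  sum: 0.4596 + 0.6576 → r_corr = 1.117 μm/a
ISO 9224: D(t) = r_corr · t^b with b = 0.667 (copper, B1)
  D(10) = 1.117 × 10^0.667 = 1.117 × 4.645 = 5.19 μm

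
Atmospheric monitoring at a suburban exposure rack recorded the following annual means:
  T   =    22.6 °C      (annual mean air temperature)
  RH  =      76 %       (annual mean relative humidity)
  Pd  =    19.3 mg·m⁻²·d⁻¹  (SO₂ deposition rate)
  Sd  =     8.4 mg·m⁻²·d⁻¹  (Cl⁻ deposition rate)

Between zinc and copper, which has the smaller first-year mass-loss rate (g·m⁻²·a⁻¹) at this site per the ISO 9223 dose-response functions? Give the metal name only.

zinc

zinc: T>10 °C ⇒ hinge -0.071·(22.6−10) = -0.8946
  SO₂ term: 0.0129·19.3^0.44·exp(0.046·76-0.8946) = 0.6397
  Sd branch = 0.0175·Sd^0.57·e^(0.008·RH+0.085·T) = 0.7383 μm/a
  sum: 0.6397 + 0.7383 → r_corr = 1.378 μm/a
  mass loss = 1.378 μm/a × 7.14 g/cm³ = 9.839 g·m⁻²·a⁻¹
copper: temperature factor f = -0.080·(12.6) = -1.0080
  Pd branch = 0.0053·Pd^0.26·e^(0.059·RH+f) = 0.3699 μm/a
  Sd branch = 0.01025·Sd^0.27·e^(0.036·RH+0.049·T) = 0.8501 μm/a
  sum: 0.3699 + 0.8501 → r_corr = 1.22 μm/a
  mass loss = 1.22 μm/a × 8.96 g/cm³ = 10.93 g·m⁻²·a⁻¹
Ordering by g·m⁻²·a⁻¹: copper (10.9) > zinc (9.84)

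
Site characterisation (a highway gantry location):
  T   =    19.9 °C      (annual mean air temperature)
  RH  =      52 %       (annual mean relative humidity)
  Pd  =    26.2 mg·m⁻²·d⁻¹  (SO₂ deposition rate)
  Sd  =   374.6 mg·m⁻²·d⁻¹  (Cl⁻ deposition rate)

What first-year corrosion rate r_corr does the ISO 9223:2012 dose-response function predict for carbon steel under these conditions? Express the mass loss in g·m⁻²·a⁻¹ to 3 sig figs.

r_corr = 515 g·m⁻²·a⁻¹

carbon steel: T>10 °C ⇒ hinge -0.054·(19.9−10) = -0.5346
  SO₂ term: 1.77·26.2^0.52·exp(0.02·52-0.5346) = 16.03
  Sd branch = 0.102·Sd^0.62·e^(0.033·RH+0.04·T) = 49.56 μm/a
  r_corr = 16.03 + 49.56 = 65.6 μm/a
Convert to mass loss: 65.6 μm/a × 7.85 g/cm³ = 514.9 g·m⁻²·a⁻¹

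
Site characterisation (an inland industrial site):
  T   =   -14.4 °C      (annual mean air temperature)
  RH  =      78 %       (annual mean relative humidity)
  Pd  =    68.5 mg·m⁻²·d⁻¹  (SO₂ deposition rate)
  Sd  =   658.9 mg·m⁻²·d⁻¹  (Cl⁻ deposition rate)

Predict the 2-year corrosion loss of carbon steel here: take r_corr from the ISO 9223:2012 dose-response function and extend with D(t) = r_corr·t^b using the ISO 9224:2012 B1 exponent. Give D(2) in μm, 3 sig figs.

carbon steel: T≤10 °C ⇒ hinge +0.150·(-14.4−10) = -3.6600
  Pd branch = 1.77·Pd^0.52·e^(0.02·RH+f) = 1.952 μm/a
  Sd branch = 0.102·Sd^0.62·e^(0.033·RH+0.04·T) = 42.07 μm/a
  r_corr = 1.952 + 42.07 = 44.02 μm/a
ISO 9224: D(t) = r_corr · t^b with b = 0.523 (carbon steel, B1)
  D(2) = 44.02 × 2^0.523 = 44.02 × 1.437 = 63.26 μm

D(2) = 63.3 μm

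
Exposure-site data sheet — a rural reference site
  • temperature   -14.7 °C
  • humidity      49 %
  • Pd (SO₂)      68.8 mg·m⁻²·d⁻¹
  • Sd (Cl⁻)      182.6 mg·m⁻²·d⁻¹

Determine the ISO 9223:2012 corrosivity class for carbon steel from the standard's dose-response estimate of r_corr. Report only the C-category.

C2

carbon steel: f(T) = +0.150·(T−10) [T≤10 °C] = -3.7050
  SO₂ term: 1.77·68.8^0.52·exp(0.02·49-3.7050) = 1.047
  Cl⁻ term: 0.102·182.6^0.62·exp(0.033·49+0.04·-14.7) = 7.205
  r_corr = 1.047 + 7.205 = 8.252 μm/a
Category bounds: 1.3…25 μm/a bracket r_corr ⇒ C2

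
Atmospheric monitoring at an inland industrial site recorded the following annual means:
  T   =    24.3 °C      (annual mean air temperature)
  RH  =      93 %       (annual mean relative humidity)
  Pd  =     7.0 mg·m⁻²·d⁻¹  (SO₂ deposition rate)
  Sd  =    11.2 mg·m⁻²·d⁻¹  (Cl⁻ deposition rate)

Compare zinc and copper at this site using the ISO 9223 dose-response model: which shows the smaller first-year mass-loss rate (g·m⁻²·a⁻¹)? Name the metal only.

zinc: f(T) = -0.071·(T−10) [T>10 °C] = -1.0153
  sulphur-dioxide contribution → 0.7932 μm/a
  chloride contribution → 1.151 μm/a
  ⇒ r_corr(zinc) = 1.945 μm/a
  mass loss = 1.945 μm/a × 7.14 g/cm³ = 13.89 g·m⁻²·a⁻¹
copper: f(T) = -0.080·(T−10) [T>10 °C] = -1.1440
  sulphur-dioxide contribution → 0.6763 μm/a
  chloride contribution → 1.841 μm/a
  ⇒ r_corr(copper) = 2.518 μm/a
  mass loss = 2.518 μm/a × 8.96 g/cm³ = 22.56 g·m⁻²·a⁻¹
Ordering by g·m⁻²·a⁻¹: copper (22.6) > zinc (13.9)

zinc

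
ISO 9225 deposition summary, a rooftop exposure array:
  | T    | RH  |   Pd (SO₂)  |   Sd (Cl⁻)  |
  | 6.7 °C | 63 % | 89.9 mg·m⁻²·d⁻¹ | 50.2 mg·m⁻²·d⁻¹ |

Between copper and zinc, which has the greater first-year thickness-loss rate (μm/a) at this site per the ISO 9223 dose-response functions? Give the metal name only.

zinc

copper: temperature factor f = +0.126·(-3.3) = -0.4158
  Pd branch = 0.0053·Pd^0.26·e^(0.059·RH+f) = 0.4634 μm/a
  Sd branch = 0.01025·Sd^0.27·e^(0.036·RH+0.049·T) = 0.3958 μm/a
  sum: 0.4634 + 0.3958 → r_corr = 0.8592 μm/a
zinc: temperature factor f = +0.038·(-3.3) = -0.1254
  Pd branch = 0.0129·Pd^0.44·e^(0.046·RH+f) = 1.494 μm/a
  Cl⁻ term: 0.0175·50.2^0.57·exp(0.008·63+0.085·6.7) = 0.4771
  sum: 1.494 + 0.4771 → r_corr = 1.971 μm/a
Ordering by μm/a: zinc (1.97) > copper (0.859)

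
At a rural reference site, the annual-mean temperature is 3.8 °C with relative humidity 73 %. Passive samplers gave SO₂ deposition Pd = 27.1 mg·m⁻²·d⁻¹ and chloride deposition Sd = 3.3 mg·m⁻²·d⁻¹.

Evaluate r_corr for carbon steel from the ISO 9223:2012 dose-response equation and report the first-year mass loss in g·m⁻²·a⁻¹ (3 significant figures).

carbon steel: f(T) = +0.150·(T−10) [T≤10 °C] = -0.9300
  sulphur-dioxide contribution → 16.72 μm/a
  chloride contribution → 2.769 μm/a
  ⇒ r_corr(carbon steel) = 19.49 μm/a
Convert to mass loss: 19.49 μm/a × 7.85 g/cm³ = 153 g·m⁻²·a⁻¹

r_corr = 153 g·m⁻²·a⁻¹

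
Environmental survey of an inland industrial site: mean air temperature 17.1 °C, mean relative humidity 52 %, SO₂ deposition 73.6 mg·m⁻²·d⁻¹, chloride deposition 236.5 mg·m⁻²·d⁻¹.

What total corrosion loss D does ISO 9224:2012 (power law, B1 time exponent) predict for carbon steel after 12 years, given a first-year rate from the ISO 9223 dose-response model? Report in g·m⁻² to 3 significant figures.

carbon steel: T>10 °C ⇒ hinge -0.054·(17.1−10) = -0.3834
  sulphur-dioxide contribution → 31.91 μm/a
  chloride contribution → 33.32 μm/a
  ⇒ r_corr(carbon steel) = 65.23 μm/a
Power-law: D(12) = r_corr · 12^0.523
  D(12) = 65.23 × 12^0.523 = 65.23 × 3.668 = 239.2 μm
  Mass loss = 239.2 μm × 7.85 g/cm³ = 1878 g·m⁻²

D(12) = 1.88e+03 g·m⁻²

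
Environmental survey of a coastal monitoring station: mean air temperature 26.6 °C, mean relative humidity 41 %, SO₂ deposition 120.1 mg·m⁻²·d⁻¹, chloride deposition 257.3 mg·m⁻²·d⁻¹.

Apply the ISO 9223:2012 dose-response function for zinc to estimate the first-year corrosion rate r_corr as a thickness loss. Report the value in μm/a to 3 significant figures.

r_corr = 5.73 μm/a

zinc: T>10 °C ⇒ hinge -0.071·(26.6−10) = -1.1786
  sulphur-dioxide contribution → 0.2152 μm/a
  chloride contribution → 5.513 μm/a
  ⇒ r_corr(zinc) = 5.728 μm/a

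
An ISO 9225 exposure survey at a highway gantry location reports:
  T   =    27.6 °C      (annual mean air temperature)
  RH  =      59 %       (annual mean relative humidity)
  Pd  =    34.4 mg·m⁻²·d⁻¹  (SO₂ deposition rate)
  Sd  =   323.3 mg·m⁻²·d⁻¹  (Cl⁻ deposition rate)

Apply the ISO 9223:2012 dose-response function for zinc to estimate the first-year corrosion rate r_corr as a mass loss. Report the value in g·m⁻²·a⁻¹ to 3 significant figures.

r_corr = 58.3 g·m⁻²·a⁻¹

zinc: temperature factor f = -0.071·(17.6) = -1.2496
  sulphur-dioxide contribution → 0.2646 μm/a
  chloride contribution → 7.895 μm/a
  ⇒ r_corr(zinc) = 8.16 μm/a
Convert to mass loss: 8.16 μm/a × 7.14 g/cm³ = 58.26 g·m⁻²·a⁻¹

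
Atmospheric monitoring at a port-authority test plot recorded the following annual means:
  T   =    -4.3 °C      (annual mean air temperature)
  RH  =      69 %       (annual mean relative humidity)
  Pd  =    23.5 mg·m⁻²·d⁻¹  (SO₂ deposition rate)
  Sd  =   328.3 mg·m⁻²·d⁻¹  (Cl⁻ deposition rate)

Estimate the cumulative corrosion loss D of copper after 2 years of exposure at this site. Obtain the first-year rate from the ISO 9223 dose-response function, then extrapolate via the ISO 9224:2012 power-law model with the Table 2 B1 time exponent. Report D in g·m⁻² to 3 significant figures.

copper: temperature factor f = +0.126·(-14.3) = -1.8018
  Pd branch = 0.0053·Pd^0.26·e^(0.059·RH+f) = 0.1165 μm/a
  Sd branch = 0.01025·Sd^0.27·e^(0.036·RH+0.049·T) = 0.4758 μm/a
  sum: 0.1165 + 0.4758 → r_corr = 0.5923 μm/a
ISO 9224: D(t) = r_corr · t^b with b = 0.667 (copper, B1)
  D(2) = 0.5923 × 2^0.667 = 0.5923 × 1.588 = 0.9404 μm
  Mass loss = 0.9404 μm × 8.96 g/cm³ = 8.426 g·m⁻²

D(2) = 8.43 g·m⁻²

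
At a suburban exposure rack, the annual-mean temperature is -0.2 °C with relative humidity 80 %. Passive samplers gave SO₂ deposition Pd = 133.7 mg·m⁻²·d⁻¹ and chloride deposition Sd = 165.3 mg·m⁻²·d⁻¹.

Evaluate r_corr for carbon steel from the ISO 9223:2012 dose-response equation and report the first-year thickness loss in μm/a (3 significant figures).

r_corr = 57.9 μm/a

carbon steel: T≤10 °C ⇒ hinge +0.150·(-0.2−10) = -1.5300
  sulphur-dioxide contribution → 24.21 μm/a
  chloride contribution → 33.65 μm/a
  ⇒ r_corr(carbon steel) = 57.86 μm/a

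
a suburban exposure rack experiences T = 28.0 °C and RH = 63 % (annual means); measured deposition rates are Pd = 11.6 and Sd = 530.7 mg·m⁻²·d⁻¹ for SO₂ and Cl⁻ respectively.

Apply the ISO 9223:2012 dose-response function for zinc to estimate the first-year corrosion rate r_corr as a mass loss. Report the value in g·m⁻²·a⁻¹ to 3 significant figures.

r_corr = 81.2 g·m⁻²·a⁻¹

zinc: temperature factor f = -0.071·(18.0) = -1.2780
  sulphur-dioxide contribution → 0.1916 μm/a
  chloride contribution → 11.19 μm/a
  ⇒ r_corr(zinc) = 11.38 μm/a
Convert to mass loss: 11.38 μm/a × 7.14 g/cm³ = 81.24 g·m⁻²·a⁻¹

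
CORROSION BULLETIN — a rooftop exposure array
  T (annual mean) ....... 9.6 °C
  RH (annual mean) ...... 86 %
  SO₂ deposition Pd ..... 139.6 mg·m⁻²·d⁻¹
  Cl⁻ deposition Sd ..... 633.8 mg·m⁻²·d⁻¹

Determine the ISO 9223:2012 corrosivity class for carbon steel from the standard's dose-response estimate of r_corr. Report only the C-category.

CX

carbon steel: T≤10 °C ⇒ hinge +0.150·(9.6−10) = -0.0600
  Pd branch = 1.77·Pd^0.52·e^(0.02·RH+f) = 121.4 μm/a
  Sd branch = 0.102·Sd^0.62·e^(0.033·RH+0.04·T) = 139.7 μm/a
  r_corr = 121.4 + 139.7 = 261.1 μm/a
ISO 9223 Table 2 (carbon steel): 200 < 261 ≤ 700 μm/a ⇒ CX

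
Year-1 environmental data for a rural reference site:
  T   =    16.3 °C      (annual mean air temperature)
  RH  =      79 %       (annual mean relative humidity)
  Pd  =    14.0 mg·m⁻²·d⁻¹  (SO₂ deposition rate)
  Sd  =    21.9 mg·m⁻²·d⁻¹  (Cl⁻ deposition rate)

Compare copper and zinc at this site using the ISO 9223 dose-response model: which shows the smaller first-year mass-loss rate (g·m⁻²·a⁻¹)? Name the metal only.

zinc

copper: f(T) = -0.080·(T−10) [T>10 °C] = -0.5040
  Pd branch = 0.0053·Pd^0.26·e^(0.059·RH+f) = 0.6724 μm/a
  Sd branch = 0.01025·Sd^0.27·e^(0.036·RH+0.049·T) = 0.9008 μm/a
  sum: 0.6724 + 0.9008 → r_corr = 1.573 μm/a
  mass loss = 1.573 μm/a × 8.96 g/cm³ = 14.1 g·m⁻²·a⁻¹
zinc: f(T) = -0.071·(T−10) [T>10 °C] = -0.4473
  SO₂ term: 0.0129·14.0^0.44·exp(0.046·79-0.4473) = 0.9974
  Sd branch = 0.0175·Sd^0.57·e^(0.008·RH+0.085·T) = 0.7643 μm/a
  sum: 0.9974 + 0.7643 → r_corr = 1.762 μm/a
  mass loss = 1.762 μm/a × 7.14 g/cm³ = 12.58 g·m⁻²·a⁻¹
Ordering by g·m⁻²·a⁻¹: copper (14.1) > zinc (12.6)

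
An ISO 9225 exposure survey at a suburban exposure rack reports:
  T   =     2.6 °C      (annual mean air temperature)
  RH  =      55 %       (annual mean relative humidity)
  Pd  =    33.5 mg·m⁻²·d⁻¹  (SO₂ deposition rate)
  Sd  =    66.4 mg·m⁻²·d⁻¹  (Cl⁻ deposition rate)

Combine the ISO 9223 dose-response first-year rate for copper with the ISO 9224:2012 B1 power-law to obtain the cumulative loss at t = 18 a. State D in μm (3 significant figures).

D(18) = 2.72 μm

copper: temperature factor f = +0.126·(-7.4) = -0.9324
  sulphur-dioxide contribution → 0.1334 μm/a
  chloride contribution → 0.2618 μm/a
  total first-year rate 0.3952 μm/a
Power-law: D(18) = r_corr · 18^0.667
  D(18) = 0.3952 × 18^0.667 = 0.3952 × 6.875 = 2.717 μm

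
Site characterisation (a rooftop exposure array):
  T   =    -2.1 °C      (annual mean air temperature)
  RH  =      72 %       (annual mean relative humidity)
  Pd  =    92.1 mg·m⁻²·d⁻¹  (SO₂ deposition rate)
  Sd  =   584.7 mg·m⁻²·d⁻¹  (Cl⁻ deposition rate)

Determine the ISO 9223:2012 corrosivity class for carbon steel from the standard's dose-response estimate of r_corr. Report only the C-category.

C4

carbon steel: f(T) = +0.150·(T−10) [T≤10 °C] = -1.8150
  Pd branch = 1.77·Pd^0.52·e^(0.02·RH+f) = 12.78 μm/a
  Sd branch = 0.102·Sd^0.62·e^(0.033·RH+0.04·T) = 52.42 μm/a
  sum: 12.78 + 52.42 → r_corr = 65.2 μm/a
Category bounds: 50…80 μm/a bracket r_corr ⇒ C4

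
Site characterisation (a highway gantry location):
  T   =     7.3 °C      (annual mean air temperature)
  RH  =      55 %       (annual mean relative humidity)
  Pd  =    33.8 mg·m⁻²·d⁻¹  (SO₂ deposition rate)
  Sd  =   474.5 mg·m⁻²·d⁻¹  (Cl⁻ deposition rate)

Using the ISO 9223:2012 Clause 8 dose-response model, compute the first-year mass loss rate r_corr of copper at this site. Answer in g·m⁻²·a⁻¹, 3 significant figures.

r_corr = 7.19 g·m⁻²·a⁻¹

copper: temperature factor f = +0.126·(-2.7) = -0.3402
  sulphur-dioxide contribution → 0.2417 μm/a
  chloride contribution → 0.5605 μm/a
  ⇒ r_corr(copper) = 0.8022 μm/a
Convert to mass loss: 0.8022 μm/a × 8.96 g/cm³ = 7.188 g·m⁻²·a⁻¹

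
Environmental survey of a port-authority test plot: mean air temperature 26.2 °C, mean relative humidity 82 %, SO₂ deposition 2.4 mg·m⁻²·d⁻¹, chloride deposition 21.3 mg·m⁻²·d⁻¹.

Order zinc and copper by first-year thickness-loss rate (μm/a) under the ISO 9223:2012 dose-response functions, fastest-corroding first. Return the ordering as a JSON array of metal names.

["zinc", "copper"]

zinc: temperature factor f = -0.071·(16.2) = -1.1502
  SO₂ term: 0.0129·2.4^0.44·exp(0.046·82-1.1502) = 0.2609
  Cl⁻ term: 0.0175·21.3^0.57·exp(0.008·82+0.085·26.2) = 1.788
  r_corr = 0.2609 + 1.788 = 2.049 μm/a
copper: temperature factor f = -0.080·(16.2) = -1.2960
  SO₂ term: 0.0053·2.4^0.26·exp(0.059·82-1.2960) = 0.2298
  Cl⁻ term: 0.01025·21.3^0.27·exp(0.036·82+0.049·26.2) = 1.618
  sum: 0.2298 + 1.618 → r_corr = 1.848 μm/a
Ordering by μm/a: zinc (2.05) > copper (1.85)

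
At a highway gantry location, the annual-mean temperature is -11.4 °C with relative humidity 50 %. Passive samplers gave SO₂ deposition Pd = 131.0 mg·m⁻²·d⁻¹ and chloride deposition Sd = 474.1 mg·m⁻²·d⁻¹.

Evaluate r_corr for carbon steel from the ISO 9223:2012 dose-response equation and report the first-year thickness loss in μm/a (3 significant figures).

carbon steel: f(T) = +0.150·(T−10) [T≤10 °C] = -3.2100
  SO₂ term: 1.77·131.0^0.52·exp(0.02·50-3.2100) = 2.45
  Sd branch = 0.102·Sd^0.62·e^(0.033·RH+0.04·T) = 15.35 μm/a
  r_corr = 2.45 + 15.35 = 17.8 μm/a

r_corr = 17.8 μm/a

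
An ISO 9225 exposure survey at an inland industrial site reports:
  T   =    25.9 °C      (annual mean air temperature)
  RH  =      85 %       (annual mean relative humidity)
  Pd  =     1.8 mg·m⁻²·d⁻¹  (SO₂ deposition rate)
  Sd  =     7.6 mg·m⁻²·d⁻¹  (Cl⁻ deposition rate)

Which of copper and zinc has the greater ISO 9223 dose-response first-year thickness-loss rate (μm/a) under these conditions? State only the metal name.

copper: f(T) = -0.080·(T−10) [T>10 °C] = -1.2720
  SO₂ term: 0.0053·1.8^0.26·exp(0.059·85-1.2720) = 0.2607
  Cl⁻ term: 0.01025·7.6^0.27·exp(0.036·85+0.049·25.9) = 1.345
  r_corr = 0.2607 + 1.345 = 1.606 μm/a
zinc: temperature factor f = -0.071·(15.9) = -1.1289
  Pd branch = 0.0129·Pd^0.44·e^(0.046·RH+f) = 0.2696 μm/a
  Cl⁻ term: 0.0175·7.6^0.57·exp(0.008·85+0.085·25.9) = 0.992
  r_corr = 0.2696 + 0.992 = 1.262 μm/a
Ordering by μm/a: copper (1.61) > zinc (1.26)

copper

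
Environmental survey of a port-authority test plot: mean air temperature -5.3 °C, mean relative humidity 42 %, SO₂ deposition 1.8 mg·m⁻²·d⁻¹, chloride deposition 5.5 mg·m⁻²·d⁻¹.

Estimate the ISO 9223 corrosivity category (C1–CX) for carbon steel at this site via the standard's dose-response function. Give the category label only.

C2

carbon steel: temperature factor f = +0.150·(-15.3) = -2.2950
  SO₂ term: 1.77·1.8^0.52·exp(0.02·42-2.2950) = 0.5608
  Sd branch = 0.102·Sd^0.62·e^(0.033·RH+0.04·T) = 0.9495 μm/a
  r_corr = 0.5608 + 0.9495 = 1.51 μm/a
1.51 μm/a falls in (1.3, 25] for carbon steel → category C2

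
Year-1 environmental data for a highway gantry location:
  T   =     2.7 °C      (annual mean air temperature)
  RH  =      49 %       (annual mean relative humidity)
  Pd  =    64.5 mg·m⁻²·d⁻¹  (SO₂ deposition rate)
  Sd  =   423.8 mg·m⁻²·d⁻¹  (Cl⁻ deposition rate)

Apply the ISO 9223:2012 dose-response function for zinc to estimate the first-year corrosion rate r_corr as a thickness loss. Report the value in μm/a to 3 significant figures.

zinc: temperature factor f = +0.038·(-7.3) = -0.2774
  sulphur-dioxide contribution → 0.5824 μm/a
  chloride contribution → 1.024 μm/a
  ⇒ r_corr(zinc) = 1.607 μm/a

r_corr = 1.61 μm/a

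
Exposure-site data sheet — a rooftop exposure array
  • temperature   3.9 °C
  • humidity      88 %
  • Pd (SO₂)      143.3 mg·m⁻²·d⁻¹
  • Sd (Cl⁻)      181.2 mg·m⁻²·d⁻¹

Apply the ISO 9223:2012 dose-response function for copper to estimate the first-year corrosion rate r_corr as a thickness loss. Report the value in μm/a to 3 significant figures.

copper: T≤10 °C ⇒ hinge +0.126·(3.9−10) = -0.7686
  Pd branch = 0.0053·Pd^0.26·e^(0.059·RH+f) = 1.607 μm/a
  Cl⁻ term: 0.01025·181.2^0.27·exp(0.036·88+0.049·3.9) = 1.2
  sum: 1.607 + 1.2 → r_corr = 2.807 μm/a

r_corr = 2.81 μm/a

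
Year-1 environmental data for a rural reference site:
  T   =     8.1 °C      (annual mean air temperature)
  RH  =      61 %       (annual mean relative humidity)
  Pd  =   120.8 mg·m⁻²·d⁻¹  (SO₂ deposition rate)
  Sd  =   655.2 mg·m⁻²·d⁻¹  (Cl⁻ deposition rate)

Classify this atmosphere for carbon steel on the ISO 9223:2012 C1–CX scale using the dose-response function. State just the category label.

carbon steel: temperature factor f = +0.150·(-1.9) = -0.2850
  SO₂ term: 1.77·120.8^0.52·exp(0.02·61-0.2850) = 54.54
  Sd branch = 0.102·Sd^0.62·e^(0.033·RH+0.04·T) = 58.84 μm/a
  r_corr = 54.54 + 58.84 = 113.4 μm/a
Category bounds: 80…200 μm/a bracket r_corr ⇒ C5

C5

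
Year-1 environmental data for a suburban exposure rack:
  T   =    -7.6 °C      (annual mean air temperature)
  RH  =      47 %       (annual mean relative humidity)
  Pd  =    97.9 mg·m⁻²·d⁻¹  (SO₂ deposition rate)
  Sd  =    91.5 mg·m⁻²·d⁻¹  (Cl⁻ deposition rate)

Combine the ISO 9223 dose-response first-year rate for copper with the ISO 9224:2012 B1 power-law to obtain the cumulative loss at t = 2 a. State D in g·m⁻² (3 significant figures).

D(2) = 2.28 g·m⁻²

copper: temperature factor f = +0.126·(-17.6) = -2.2176
  sulphur-dioxide contribution → 0.03041 μm/a
  chloride contribution → 0.1298 μm/a
  total first-year rate 0.1603 μm/a
Power-law: D(2) = r_corr · 2^0.667
  D(2) = 0.1603 × 2^0.667 = 0.1603 × 1.588 = 0.2544 μm
  Mass loss = 0.2544 μm × 8.96 g/cm³ = 2.28 g·m⁻²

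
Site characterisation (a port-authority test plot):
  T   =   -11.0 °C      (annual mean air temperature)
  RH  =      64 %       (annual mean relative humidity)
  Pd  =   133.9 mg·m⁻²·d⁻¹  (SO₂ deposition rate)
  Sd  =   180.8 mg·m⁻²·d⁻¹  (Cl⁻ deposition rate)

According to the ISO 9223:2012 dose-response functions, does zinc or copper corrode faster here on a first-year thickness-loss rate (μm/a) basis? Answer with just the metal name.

zinc: T≤10 °C ⇒ hinge +0.038·(-11.0−10) = -0.7980
  SO₂ term: 0.0129·133.9^0.44·exp(0.046·64-0.7980) = 0.9514
  Sd branch = 0.0175·Sd^0.57·e^(0.008·RH+0.085·T) = 0.2218 μm/a
  r_corr = 0.9514 + 0.2218 = 1.173 μm/a
copper: f(T) = +0.126·(T−10) [T≤10 °C] = -2.6460
  Pd branch = 0.0053·Pd^0.26·e^(0.059·RH+f) = 0.05861 μm/a
  Cl⁻ term: 0.01025·180.8^0.27·exp(0.036·64+0.049·-11.0) = 0.2436
  r_corr = 0.05861 + 0.2436 = 0.3022 μm/a
Ordering by μm/a: zinc (1.17) > copper (0.302)

zinc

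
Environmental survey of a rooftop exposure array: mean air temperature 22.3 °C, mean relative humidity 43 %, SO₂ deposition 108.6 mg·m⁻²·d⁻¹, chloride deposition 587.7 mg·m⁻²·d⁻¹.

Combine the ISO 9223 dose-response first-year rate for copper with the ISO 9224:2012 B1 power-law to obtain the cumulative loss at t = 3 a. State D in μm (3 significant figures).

D(3) = 1.85 μm

copper: temperature factor f = -0.080·(12.3) = -0.9840
  sulphur-dioxide contribution → 0.08473 μm/a
  chloride contribution → 0.804 μm/a
  total first-year rate 0.8887 μm/a
Long-term exponent b (ISO 9224 Table 2, B1) = 0.667
  D(3) = 0.8887 × 3^0.667 = 0.8887 × 2.081 = 1.849 μm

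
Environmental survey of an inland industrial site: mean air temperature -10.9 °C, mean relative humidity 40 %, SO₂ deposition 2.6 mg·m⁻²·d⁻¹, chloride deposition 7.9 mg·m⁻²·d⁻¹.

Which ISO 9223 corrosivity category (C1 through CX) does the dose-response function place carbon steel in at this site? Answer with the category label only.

C1

carbon steel: T≤10 °C ⇒ hinge +0.150·(-10.9−10) = -3.1350
  SO₂ term: 1.77·2.6^0.52·exp(0.02·40-3.1350) = 0.2816
  Sd branch = 0.102·Sd^0.62·e^(0.033·RH+0.04·T) = 0.8893 μm/a
  r_corr = 0.2816 + 0.8893 = 1.171 μm/a
1.17 μm/a falls in (0, 1.3] for carbon steel → category C1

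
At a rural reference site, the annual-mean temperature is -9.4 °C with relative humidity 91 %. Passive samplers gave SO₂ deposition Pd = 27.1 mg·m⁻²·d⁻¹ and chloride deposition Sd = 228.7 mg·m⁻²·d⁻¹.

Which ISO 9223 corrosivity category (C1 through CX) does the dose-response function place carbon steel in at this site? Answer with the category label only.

carbon steel: f(T) = +0.150·(T−10) [T≤10 °C] = -2.9100
  Pd branch = 1.77·Pd^0.52·e^(0.02·RH+f) = 3.309 μm/a
  Sd branch = 0.102·Sd^0.62·e^(0.033·RH+0.04·T) = 40.95 μm/a
  r_corr = 3.309 + 40.95 = 44.26 μm/a
ISO 9223 Table 2 (carbon steel): 25 < 44.3 ≤ 50 μm/a ⇒ C3

C3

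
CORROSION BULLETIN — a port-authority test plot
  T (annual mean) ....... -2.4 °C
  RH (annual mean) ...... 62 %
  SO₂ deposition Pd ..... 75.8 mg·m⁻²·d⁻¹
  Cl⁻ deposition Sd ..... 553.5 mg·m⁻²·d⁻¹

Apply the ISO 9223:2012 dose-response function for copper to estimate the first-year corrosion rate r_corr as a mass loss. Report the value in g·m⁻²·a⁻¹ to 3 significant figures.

copper: f(T) = +0.126·(T−10) [T≤10 °C] = -1.5624
  SO₂ term: 0.0053·75.8^0.26·exp(0.059·62-1.5624) = 0.1328
  Sd branch = 0.01025·Sd^0.27·e^(0.036·RH+0.049·T) = 0.4673 μm/a
  r_corr = 0.1328 + 0.4673 = 0.6001 μm/a
Convert to mass loss: 0.6001 μm/a × 8.96 g/cm³ = 5.377 g·m⁻²·a⁻¹

r_corr = 5.38 g·m⁻²·a⁻¹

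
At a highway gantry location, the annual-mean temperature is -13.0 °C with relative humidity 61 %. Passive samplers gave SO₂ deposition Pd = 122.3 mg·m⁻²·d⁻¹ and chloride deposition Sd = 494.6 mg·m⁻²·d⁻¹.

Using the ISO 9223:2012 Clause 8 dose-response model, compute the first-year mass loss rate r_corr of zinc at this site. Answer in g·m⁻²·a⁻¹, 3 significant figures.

zinc: f(T) = +0.038·(T−10) [T≤10 °C] = -0.8740
  Pd branch = 0.0129·Pd^0.44·e^(0.046·RH+f) = 0.7381 μm/a
  Cl⁻ term: 0.0175·494.6^0.57·exp(0.008·61+0.085·-13.0) = 0.3242
  sum: 0.7381 + 0.3242 → r_corr = 1.062 μm/a
Convert to mass loss: 1.062 μm/a × 7.14 g/cm³ = 7.585 g·m⁻²·a⁻¹

r_corr = 7.58 g·m⁻²·a⁻¹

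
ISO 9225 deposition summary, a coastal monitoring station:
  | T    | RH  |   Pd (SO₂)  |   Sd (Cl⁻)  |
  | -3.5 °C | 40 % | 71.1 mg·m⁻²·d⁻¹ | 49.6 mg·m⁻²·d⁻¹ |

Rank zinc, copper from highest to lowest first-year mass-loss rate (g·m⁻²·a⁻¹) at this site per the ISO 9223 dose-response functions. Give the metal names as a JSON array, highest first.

["zinc", "copper"]

zinc: f(T) = +0.038·(T−10) [T≤10 °C] = -0.5130
  Pd branch = 0.0129·Pd^0.44·e^(0.046·RH+f) = 0.3175 μm/a
  Cl⁻ term: 0.0175·49.6^0.57·exp(0.008·40+0.085·-3.5) = 0.1657
  r_corr = 0.3175 + 0.1657 = 0.4831 μm/a
  mass loss = 0.4831 μm/a × 7.14 g/cm³ = 3.45 g·m⁻²·a⁻¹
copper: f(T) = +0.126·(T−10) [T≤10 °C] = -1.7010
  Pd branch = 0.0053·Pd^0.26·e^(0.059·RH+f) = 0.03104 μm/a
  Cl⁻ term: 0.01025·49.6^0.27·exp(0.036·40+0.049·-3.5) = 0.1046
  r_corr = 0.03104 + 0.1046 = 0.1356 μm/a
  mass loss = 0.1356 μm/a × 8.96 g/cm³ = 1.215 g·m⁻²·a⁻¹
Ordering by g·m⁻²·a⁻¹: zinc (3.45) > copper (1.22)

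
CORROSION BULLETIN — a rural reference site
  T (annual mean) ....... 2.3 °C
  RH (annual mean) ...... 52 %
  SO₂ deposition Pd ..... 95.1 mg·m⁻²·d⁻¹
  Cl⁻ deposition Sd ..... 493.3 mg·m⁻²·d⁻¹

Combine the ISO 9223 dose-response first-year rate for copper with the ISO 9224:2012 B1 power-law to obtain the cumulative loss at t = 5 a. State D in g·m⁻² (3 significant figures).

copper: temperature factor f = +0.126·(-7.7) = -0.9702
  SO₂ term: 0.0053·95.1^0.26·exp(0.059·52-0.9702) = 0.1411
  Sd branch = 0.01025·Sd^0.27·e^(0.036·RH+0.049·T) = 0.3979 μm/a
  sum: 0.1411 + 0.3979 → r_corr = 0.5391 μm/a
Long-term exponent b (ISO 9224 Table 2, B1) = 0.667
  D(5) = 0.5391 × 5^0.667 = 0.5391 × 2.926 = 1.577 μm
  Mass loss = 1.577 μm × 8.96 g/cm³ = 14.13 g·m⁻²

D(5) = 14.1 g·m⁻²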